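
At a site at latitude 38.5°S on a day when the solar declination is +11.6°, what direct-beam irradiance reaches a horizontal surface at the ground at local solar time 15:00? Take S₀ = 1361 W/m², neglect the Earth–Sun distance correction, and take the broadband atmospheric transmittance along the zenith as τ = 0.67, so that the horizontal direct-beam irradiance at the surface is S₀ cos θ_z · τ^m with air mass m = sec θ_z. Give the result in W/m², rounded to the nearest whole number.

217 W/m²

Hour angle H = 15° × (15 − 12) = 45.00°.
cos θ_z = sin φ sin δ + cos φ cos δ cos H = (-0.6225)(0.2011) + (0.7826)(0.9796)(0.7071) = 0.4169.
Air mass m = 1/cos θ_z = 1/0.4169 = 2.399; τ^m = 0.67^2.399 = 0.3826.
Surface direct beam = 1361 × 0.4169 × 0.3826 = 217.09 W/m².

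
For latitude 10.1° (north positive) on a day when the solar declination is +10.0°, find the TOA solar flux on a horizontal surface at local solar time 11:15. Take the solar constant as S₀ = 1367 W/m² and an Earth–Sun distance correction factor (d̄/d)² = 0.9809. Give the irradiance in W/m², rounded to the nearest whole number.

1316 W/m²

Hour angle H = 15° × (11.25 − 12) = -11.25°.
cos θ_z = sin(10.1°) sin(10.0°) + cos(10.1°) cos(10.0°) cos(-11.25°) = 0.0305 + 0.9509 = 0.9814.
Top-of-atmosphere irradiance = S₀ (d̄/d)² cos θ_z = 1367 × 0.9809 × 0.9814 = 1315.95 W/m².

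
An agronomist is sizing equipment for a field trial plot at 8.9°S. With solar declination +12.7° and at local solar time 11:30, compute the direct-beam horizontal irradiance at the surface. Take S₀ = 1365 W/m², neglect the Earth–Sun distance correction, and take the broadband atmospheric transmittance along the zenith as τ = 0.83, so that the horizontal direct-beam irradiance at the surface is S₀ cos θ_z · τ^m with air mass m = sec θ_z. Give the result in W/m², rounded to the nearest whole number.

1028 W/m²

Hour angle H = 15° × (11.5 − 12) = -7.50°.
With φ = -8.9°, δ = 12.7°, H = -7.50°: sin φ sin δ = -0.0340, cos φ cos δ cos H = 0.9555, so cos θ_z = 0.9215.
Air mass m = 1/cos θ_z = 1/0.9215 = 1.085; τ^m = 0.83^1.085 = 0.8170.
Surface direct beam = 1365 × 0.9215 × 0.8170 = 1027.66 W/m².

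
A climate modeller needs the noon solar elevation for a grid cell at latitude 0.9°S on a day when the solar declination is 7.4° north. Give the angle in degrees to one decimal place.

At local solar noon the hour angle is zero, so the elevation is 90° − |φ − δ| = 90° − |-0.9° − (7.4°)| = 90° − 8.3° = 81.7°.

81.7°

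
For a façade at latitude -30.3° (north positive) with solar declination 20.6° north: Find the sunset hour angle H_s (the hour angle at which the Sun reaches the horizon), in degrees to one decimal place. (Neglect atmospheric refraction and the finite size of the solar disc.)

The sunset hour angle satisfies cos H_s = −tan φ tan δ = 0.2196, giving H_s = 77.31°.

77.3°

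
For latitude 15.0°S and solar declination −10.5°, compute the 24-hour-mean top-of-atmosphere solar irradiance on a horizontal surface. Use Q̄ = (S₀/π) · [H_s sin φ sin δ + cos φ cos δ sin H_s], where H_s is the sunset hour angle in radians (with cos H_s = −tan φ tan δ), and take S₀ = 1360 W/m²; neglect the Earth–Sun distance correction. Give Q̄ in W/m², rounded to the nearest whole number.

cos H_s = −tan(-15.0°) · tan(-10.5°) = -0.0497, so H_s = arccos(-0.0497) = 92.85°. In radians, H_s = 1.6205.
H_s sin φ sin δ = 1.6205 × -0.2588 × -0.1822 = 0.0764.
cos φ cos δ sin H_s = 0.9659 × 0.9833 × 0.9988 = 0.9486.
Q̄ = (1360/π) × (0.0764 + 0.9486) = 432.90 × 1.0250 = 443.72 W/m².

444 W/m²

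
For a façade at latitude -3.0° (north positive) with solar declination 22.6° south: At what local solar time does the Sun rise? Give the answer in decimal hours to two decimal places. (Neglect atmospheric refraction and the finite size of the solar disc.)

5.92 h

The sunset hour angle satisfies cos H_s = −tan φ tan δ = -0.0218, giving H_s = 91.25°.
Sunrise is at 12 − H_s/15 = 12 − 6.083 = 5.917 h local solar time.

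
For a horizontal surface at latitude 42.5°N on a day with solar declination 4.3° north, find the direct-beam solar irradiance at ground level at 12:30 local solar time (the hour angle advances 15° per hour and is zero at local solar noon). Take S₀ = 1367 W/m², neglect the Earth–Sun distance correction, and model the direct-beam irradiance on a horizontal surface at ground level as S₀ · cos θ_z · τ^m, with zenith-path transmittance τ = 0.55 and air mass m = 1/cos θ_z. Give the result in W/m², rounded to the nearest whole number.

Hour angle H = 15° × (12.5 − 12) = 7.50°.
With φ = 42.5°, δ = 4.3°, H = 7.50°: sin φ sin δ = 0.0507, cos φ cos δ cos H = 0.7289, so cos θ_z = 0.7796.
Air mass m = 1/cos θ_z = 1/0.7796 = 1.283; τ^m = 0.55^1.283 = 0.4644.
Surface direct beam = 1367 × 0.7796 × 0.4644 = 494.92 W/m².

495 W/m²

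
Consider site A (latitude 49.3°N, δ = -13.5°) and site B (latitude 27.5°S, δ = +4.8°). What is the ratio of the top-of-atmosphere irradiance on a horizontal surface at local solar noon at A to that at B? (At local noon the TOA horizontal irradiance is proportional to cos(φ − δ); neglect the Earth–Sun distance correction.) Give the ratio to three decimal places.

0.541

A: cos θ_z = cos(49.3° − (-13.5°)) = 0.4571.
B: cos θ_z = cos(-27.5° − (4.8°)) = 0.8453.
Ratio A/B = 0.4571 / 0.8453 = 0.5408.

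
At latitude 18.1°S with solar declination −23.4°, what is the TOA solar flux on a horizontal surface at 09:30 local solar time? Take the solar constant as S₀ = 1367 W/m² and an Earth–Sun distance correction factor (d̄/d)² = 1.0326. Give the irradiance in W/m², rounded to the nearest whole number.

1151 W/m²

Hour angle H = 15° × (9.5 − 12) = -37.50°.
cos θ_z = sin φ sin δ + cos φ cos δ cos H = (-0.3107)(-0.3971) + (0.9505)(0.9178)(0.7934) = 0.8155.
Top-of-atmosphere irradiance = S₀ (d̄/d)² cos θ_z = 1367 × 1.0326 × 0.8155 = 1151.13 W/m².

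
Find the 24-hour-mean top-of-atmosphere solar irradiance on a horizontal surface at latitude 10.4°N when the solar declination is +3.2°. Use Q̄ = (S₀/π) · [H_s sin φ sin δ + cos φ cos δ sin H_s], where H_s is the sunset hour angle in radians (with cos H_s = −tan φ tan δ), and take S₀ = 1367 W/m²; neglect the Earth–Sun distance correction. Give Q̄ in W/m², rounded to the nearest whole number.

434 W/m²

The sunset hour angle satisfies cos H_s = −tan φ tan δ = -0.0103, giving H_s = 90.59°. In radians, H_s = 1.5811.
H_s sin φ sin δ = 1.5811 × 0.1805 × 0.0558 = 0.0159.
cos φ cos δ sin H_s = 0.9836 × 0.9984 × 0.9999 = 0.9819.
Q̄ = (1367/π) × (0.0159 + 0.9819) = 435.13 × 0.9978 = 434.17 W/m².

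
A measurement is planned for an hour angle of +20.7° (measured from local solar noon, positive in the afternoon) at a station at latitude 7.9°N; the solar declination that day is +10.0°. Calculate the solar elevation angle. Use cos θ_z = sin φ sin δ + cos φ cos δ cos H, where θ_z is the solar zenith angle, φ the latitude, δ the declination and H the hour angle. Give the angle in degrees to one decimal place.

cos θ_z = sin φ sin δ + cos φ cos δ cos H = (0.1374)(0.1736) + (0.9905)(0.9848)(0.9354) = 0.9363.
θ_z = arccos(0.9363) = 20.56°, so the elevation is 90° − 20.56° = 69.44°.

69.4°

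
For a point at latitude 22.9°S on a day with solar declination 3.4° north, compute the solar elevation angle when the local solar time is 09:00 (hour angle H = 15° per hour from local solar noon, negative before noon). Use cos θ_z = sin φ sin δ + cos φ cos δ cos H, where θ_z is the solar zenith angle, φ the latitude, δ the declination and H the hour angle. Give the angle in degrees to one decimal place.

Hour angle H = 15° × (9 − 12) = -45.00°.
cos θ_z = sin φ sin δ + cos φ cos δ cos H = (-0.3891)(0.0593) + (0.9212)(0.9982)(0.7071) = 0.6271.
θ_z = arccos(0.6271) = 51.16°, so the elevation is 90° − 51.16° = 38.84°.

38.8°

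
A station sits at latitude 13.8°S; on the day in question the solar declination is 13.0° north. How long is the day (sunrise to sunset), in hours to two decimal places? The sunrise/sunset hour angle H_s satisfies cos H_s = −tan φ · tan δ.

11.57 hours

cos H_s = −tan(-13.8°) · tan(13.0°) = 0.0567, so H_s = arccos(0.0567) = 86.75°.
Day length = 2 H_s / 15° h⁻¹ = 173.50° / 15 = 11.567 h.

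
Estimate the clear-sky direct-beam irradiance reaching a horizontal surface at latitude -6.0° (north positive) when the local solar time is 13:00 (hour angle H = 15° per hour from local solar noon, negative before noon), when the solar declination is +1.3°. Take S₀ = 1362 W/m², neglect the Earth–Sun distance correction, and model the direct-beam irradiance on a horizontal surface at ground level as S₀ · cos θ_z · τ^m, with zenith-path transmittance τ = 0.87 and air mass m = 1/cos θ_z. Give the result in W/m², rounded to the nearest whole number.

Hour angle H = 15° × (13 − 12) = 15.00°.
With φ = -6.0°, δ = 1.3°, H = 15.00°: sin φ sin δ = -0.0024, cos φ cos δ cos H = 0.9604, so cos θ_z = 0.9580.
Air mass m = 1/cos θ_z = 1/0.9580 = 1.044; τ^m = 0.87^1.044 = 0.8647.
Surface direct beam = 1362 × 0.9580 × 0.8647 = 1128.26 W/m².

1128 W/m²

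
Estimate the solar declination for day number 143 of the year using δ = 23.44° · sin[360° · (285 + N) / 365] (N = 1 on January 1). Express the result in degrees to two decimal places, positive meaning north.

360 × (285 + 143) / 365 = 422.137°; sin(422.137°) = 0.8841.
δ = 23.44 × 0.8841 = 20.723° ≈ +20.72°.

+20.72°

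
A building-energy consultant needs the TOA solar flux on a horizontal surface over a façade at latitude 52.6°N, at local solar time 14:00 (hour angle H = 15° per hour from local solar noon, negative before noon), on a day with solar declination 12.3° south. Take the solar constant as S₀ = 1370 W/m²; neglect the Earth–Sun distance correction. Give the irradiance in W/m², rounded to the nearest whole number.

472 W/m²

Hour angle H = 15° × (14 − 12) = 30.00°.
With φ = 52.6°, δ = -12.3°, H = 30.00°: sin φ sin δ = -0.1692, cos φ cos δ cos H = 0.5139, so cos θ_z = 0.3447.
Top-of-atmosphere irradiance = S₀ cos θ_z = 1370 × 0.3447 = 472.24 W/m².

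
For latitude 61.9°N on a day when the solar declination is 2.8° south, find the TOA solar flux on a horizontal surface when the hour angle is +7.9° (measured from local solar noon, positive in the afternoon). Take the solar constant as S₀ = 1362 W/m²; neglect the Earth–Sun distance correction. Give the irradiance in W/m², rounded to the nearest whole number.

576 W/m²

With φ = 61.9°, δ = -2.8°, H = 7.90°: sin φ sin δ = -0.0431, cos φ cos δ cos H = 0.4660, so cos θ_z = 0.4229.
Top-of-atmosphere irradiance = S₀ cos θ_z = 1362 × 0.4229 = 575.99 W/m².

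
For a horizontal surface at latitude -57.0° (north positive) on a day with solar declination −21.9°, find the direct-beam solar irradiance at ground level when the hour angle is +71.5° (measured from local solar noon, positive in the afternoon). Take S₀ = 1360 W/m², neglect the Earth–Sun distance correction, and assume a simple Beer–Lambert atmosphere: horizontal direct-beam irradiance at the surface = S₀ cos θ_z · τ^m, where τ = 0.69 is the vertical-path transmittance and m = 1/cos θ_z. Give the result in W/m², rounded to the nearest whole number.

294 W/m²

With φ = -57.0°, δ = -21.9°, H = 71.50°: sin φ sin δ = 0.3128, cos φ cos δ cos H = 0.1603, so cos θ_z = 0.4731.
Air mass m = 1/cos θ_z = 1/0.4731 = 2.114; τ^m = 0.69^2.114 = 0.4564.
Surface direct beam = 1360 × 0.4731 × 0.4564 = 293.66 W/m².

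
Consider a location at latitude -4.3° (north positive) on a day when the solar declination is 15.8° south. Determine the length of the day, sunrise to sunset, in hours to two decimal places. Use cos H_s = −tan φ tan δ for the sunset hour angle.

−tan φ tan δ = −(-0.0752)(-0.2830) = -0.0213; H_s = arccos(-0.0213) = 91.22°.
Day length = 2 H_s / 15° h⁻¹ = 182.44° / 15 = 12.163 h.

12.16 hours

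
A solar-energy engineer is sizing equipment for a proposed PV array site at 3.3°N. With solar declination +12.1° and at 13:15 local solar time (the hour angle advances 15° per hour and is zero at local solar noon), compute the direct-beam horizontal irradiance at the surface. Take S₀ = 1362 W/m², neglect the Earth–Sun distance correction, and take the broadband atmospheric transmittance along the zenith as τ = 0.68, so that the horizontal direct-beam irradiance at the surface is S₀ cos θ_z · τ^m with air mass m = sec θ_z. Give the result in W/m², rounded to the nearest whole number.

845 W/m²

Hour angle H = 15° × (13.25 − 12) = 18.75°.
cos θ_z = sin φ sin δ + cos φ cos δ cos H = (0.0576)(0.2096) + (0.9983)(0.9778)(0.9469) = 0.9364.
Air mass m = 1/cos θ_z = 1/0.9364 = 1.068; τ^m = 0.68^1.068 = 0.6624.
Surface direct beam = 1362 × 0.9364 × 0.6624 = 844.81 W/m².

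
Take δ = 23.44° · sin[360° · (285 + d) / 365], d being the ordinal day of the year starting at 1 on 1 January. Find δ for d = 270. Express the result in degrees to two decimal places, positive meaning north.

360 × (285 + 270) / 365 = 547.397°; sin(547.397°) = -0.1287.
δ = 23.44 × -0.1287 = -3.017° ≈ -3.02°.

-3.02°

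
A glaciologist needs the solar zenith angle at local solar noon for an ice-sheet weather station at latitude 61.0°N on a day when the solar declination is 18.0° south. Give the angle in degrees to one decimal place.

79.0°

At local solar noon the hour angle is zero, so the zenith angle is |φ − δ| = |61.0° − (-18.0°)| = 79.0°.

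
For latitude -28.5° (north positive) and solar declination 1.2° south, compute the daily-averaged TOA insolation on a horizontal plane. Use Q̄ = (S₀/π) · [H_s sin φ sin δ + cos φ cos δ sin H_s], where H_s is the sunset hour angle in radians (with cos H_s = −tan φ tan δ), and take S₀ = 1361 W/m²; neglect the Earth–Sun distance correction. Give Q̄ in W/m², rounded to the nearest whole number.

−tan φ tan δ = −(-0.5430)(-0.0209) = -0.0113; H_s = arccos(-0.0113) = 90.65°. In radians, H_s = 1.5821.
H_s sin φ sin δ = 1.5821 × -0.4772 × -0.0209 = 0.0158.
cos φ cos δ sin H_s = 0.8788 × 0.9998 × 0.9999 = 0.8785.
Q̄ = (1361/π) × (0.0158 + 0.8785) = 433.22 × 0.8943 = 387.43 W/m².

387 W/m²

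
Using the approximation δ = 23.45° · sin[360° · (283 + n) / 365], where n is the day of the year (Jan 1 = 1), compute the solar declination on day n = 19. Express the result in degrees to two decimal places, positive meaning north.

360 × (283 + 19) / 365 = 297.863°; sin(297.863°) = -0.8841.
δ = 23.45 × -0.8841 = -20.732° ≈ -20.73°.

-20.73°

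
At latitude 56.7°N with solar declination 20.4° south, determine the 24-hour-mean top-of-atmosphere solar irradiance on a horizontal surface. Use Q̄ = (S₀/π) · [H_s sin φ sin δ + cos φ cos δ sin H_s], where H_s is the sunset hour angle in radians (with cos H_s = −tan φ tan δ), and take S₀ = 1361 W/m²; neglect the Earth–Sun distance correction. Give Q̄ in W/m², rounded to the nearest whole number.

The sunset hour angle satisfies cos H_s = −tan φ tan δ = 0.5662, giving H_s = 55.51°. In radians, H_s = 0.9688.
H_s sin φ sin δ = 0.9688 × 0.8358 × -0.3486 = -0.2823.
cos φ cos δ sin H_s = 0.5490 × 0.9373 × 0.8242 = 0.4241.
Q̄ = (1361/π) × (-0.2823 + 0.4241) = 433.22 × 0.1418 = 61.43 W/m².

61 W/m²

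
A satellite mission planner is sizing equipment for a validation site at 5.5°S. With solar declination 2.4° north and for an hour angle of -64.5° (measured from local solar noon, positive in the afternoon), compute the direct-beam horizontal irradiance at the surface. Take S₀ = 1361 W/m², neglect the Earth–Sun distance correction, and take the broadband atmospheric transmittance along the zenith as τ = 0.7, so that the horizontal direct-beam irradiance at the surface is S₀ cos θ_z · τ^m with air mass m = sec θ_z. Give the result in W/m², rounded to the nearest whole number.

249 W/m²

With φ = -5.5°, δ = 2.4°, H = -64.50°: sin φ sin δ = -0.0040, cos φ cos δ cos H = 0.4282, so cos θ_z = 0.4242.
Air mass m = 1/cos θ_z = 1/0.4242 = 2.357; τ^m = 0.7^2.357 = 0.4314.
Surface direct beam = 1361 × 0.4242 × 0.4314 = 249.06 W/m².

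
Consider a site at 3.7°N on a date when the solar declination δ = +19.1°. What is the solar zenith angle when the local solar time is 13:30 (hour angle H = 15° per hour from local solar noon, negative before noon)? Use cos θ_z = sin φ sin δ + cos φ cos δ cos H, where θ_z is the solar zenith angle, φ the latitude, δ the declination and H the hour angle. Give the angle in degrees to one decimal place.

26.8°

Hour angle H = 15° × (13.5 − 12) = 22.50°.
cos θ_z = sin(3.7°) sin(19.1°) + cos(3.7°) cos(19.1°) cos(22.50°) = 0.0211 + 0.8712 = 0.8923.
θ_z = arccos(0.8923) = 26.84°.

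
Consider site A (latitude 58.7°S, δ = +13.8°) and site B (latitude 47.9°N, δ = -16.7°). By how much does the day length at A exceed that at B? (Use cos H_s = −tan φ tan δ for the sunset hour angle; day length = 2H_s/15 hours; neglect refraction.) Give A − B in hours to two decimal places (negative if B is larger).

A: H_s = arccos(−tan -58.7° · tan 13.8°) = 66.17°, so 2H_s/15 = 8.8227 h.
B: H_s = arccos(−tan 47.9° · tan -16.7°) = 70.61°, so 2H_s/15 = 9.4147 h.
A − B = 8.8227 − 9.4147 = -0.5920 h.

-0.59 h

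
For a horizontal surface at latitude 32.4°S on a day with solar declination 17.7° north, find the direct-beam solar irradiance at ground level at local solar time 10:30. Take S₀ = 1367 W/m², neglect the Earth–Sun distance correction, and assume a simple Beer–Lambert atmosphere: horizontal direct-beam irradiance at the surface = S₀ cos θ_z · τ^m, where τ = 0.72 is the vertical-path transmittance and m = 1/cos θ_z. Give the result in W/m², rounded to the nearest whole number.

450 W/m²

Hour angle H = 15° × (10.5 − 12) = -22.50°.
cos θ_z = sin φ sin δ + cos φ cos δ cos H = (-0.5358)(0.3040) + (0.8443)(0.9527)(0.9239) = 0.5803.
Air mass m = 1/cos θ_z = 1/0.5803 = 1.723; τ^m = 0.72^1.723 = 0.5678.
Surface direct beam = 1367 × 0.5803 × 0.5678 = 450.42 W/m².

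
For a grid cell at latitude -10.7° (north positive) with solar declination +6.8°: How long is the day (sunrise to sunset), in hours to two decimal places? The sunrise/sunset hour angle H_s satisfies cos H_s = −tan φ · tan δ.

11.83 hours

−tan φ tan δ = −(-0.1890)(0.1192) = 0.0225; H_s = arccos(0.0225) = 88.71°.
Day length = 2 H_s / 15° h⁻¹ = 177.42° / 15 = 11.828 h.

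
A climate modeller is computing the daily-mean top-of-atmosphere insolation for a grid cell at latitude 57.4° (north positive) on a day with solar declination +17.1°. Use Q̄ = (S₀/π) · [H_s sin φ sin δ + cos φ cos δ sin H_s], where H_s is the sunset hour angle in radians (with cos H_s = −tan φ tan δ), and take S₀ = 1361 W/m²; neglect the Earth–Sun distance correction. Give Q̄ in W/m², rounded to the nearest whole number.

cos H_s = −tan(57.4°) · tan(17.1°) = -0.4810, so H_s = arccos(-0.4810) = 118.75°. In radians, H_s = 2.0726.
H_s sin φ sin δ = 2.0726 × 0.8425 × 0.2940 = 0.5134.
cos φ cos δ sin H_s = 0.5388 × 0.9558 × 0.8767 = 0.4515.
Q̄ = (1361/π) × (0.5134 + 0.4515) = 433.22 × 0.9649 = 418.01 W/m².

418 W/m²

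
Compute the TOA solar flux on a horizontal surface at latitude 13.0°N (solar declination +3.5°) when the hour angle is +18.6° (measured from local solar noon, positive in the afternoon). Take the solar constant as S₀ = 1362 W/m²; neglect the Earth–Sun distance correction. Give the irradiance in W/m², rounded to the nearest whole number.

With φ = 13.0°, δ = 3.5°, H = 18.60°: sin φ sin δ = 0.0137, cos φ cos δ cos H = 0.9218, so cos θ_z = 0.9355.
Top-of-atmosphere irradiance = S₀ cos θ_z = 1362 × 0.9355 = 1274.15 W/m².

1274 W/m²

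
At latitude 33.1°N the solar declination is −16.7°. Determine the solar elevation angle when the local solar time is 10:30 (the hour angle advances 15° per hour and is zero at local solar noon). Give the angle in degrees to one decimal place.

Hour angle H = 15° × (10.5 − 12) = -22.50°.
With φ = 33.1°, δ = -16.7°, H = -22.50°: sin φ sin δ = -0.1569, cos φ cos δ cos H = 0.7413, so cos θ_z = 0.5844.
θ_z = arccos(0.5844) = 54.24°, so the elevation is 90° − 54.24° = 35.76°.

35.8°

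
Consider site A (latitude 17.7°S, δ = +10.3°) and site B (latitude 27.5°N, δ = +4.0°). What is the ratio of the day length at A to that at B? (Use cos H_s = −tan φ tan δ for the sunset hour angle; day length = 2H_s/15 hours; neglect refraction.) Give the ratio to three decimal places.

A: H_s = arccos(−tan -17.7° · tan 10.3°) = 86.68°, so 2H_s/15 = 11.5573 h.
B: H_s = arccos(−tan 27.5° · tan 4.0°) = 92.09°, so 2H_s/15 = 12.2787 h.
Ratio A/B = 11.5573 / 12.2787 = 0.9412.

0.941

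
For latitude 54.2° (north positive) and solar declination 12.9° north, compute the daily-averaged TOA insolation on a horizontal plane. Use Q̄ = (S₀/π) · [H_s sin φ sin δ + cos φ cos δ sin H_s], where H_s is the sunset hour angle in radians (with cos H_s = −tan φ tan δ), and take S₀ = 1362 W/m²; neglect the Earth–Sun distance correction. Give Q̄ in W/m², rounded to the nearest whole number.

383 W/m²

cos H_s = −tan(54.2°) · tan(12.9°) = -0.3176, so H_s = arccos(-0.3176) = 108.52°. In radians, H_s = 1.8940.
H_s sin φ sin δ = 1.8940 × 0.8111 × 0.2233 = 0.3430.
cos φ cos δ sin H_s = 0.5850 × 0.9748 × 0.9482 = 0.5407.
Q̄ = (1362/π) × (0.3430 + 0.5407) = 433.54 × 0.8837 = 383.12 W/m².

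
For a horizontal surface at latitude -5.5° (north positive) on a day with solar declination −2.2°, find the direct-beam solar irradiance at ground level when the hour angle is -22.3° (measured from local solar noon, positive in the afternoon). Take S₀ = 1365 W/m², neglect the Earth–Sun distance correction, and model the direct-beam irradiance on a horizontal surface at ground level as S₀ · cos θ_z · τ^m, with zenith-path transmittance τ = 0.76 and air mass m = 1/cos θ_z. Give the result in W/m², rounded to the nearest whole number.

cos θ_z = sin(-5.5°) sin(-2.2°) + cos(-5.5°) cos(-2.2°) cos(-22.30°) = 0.0037 + 0.9203 = 0.9240.
Air mass m = 1/cos θ_z = 1/0.9240 = 1.082; τ^m = 0.76^1.082 = 0.7431.
Surface direct beam = 1365 × 0.9240 × 0.7431 = 937.24 W/m².

937 W/m²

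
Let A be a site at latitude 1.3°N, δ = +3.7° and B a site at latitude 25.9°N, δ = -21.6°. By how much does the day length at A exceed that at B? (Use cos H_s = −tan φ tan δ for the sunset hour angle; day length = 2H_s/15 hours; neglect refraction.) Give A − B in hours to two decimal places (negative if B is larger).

+1.49 h

A: H_s = arccos(−tan 1.3° · tan 3.7°) = 90.08°, so 2H_s/15 = 12.0107 h.
B: H_s = arccos(−tan 25.9° · tan -21.6°) = 78.92°, so 2H_s/15 = 10.5227 h.
A − B = 12.0107 − 10.5227 = 1.4880 h.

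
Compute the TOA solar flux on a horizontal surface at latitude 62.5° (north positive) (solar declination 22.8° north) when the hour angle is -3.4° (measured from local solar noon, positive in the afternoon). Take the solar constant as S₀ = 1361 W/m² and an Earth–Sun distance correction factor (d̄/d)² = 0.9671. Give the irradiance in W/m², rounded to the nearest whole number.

1012 W/m²

cos θ_z = sin(62.5°) sin(22.8°) + cos(62.5°) cos(22.8°) cos(-3.40°) = 0.3437 + 0.4249 = 0.7686.
Top-of-atmosphere irradiance = S₀ (d̄/d)² cos θ_z = 1361 × 0.9671 × 0.7686 = 1011.65 W/m².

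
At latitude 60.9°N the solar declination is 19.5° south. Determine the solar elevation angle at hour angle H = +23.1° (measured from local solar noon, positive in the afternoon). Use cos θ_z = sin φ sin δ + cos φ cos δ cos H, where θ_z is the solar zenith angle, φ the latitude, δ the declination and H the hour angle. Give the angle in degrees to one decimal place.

cos θ_z = sin φ sin δ + cos φ cos δ cos H = (0.8738)(-0.3338) + (0.4863)(0.9426)(0.9198) = 0.1299.
θ_z = arccos(0.1299) = 82.54°, so the elevation is 90° − 82.54° = 7.46°.

7.5°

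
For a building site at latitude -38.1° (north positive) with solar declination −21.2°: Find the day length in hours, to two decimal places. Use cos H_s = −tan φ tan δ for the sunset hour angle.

The sunset hour angle satisfies cos H_s = −tan φ tan δ = -0.3041, giving H_s = 107.70°.
Day length = 2 H_s / 15° h⁻¹ = 215.40° / 15 = 14.360 h.

14.36 hours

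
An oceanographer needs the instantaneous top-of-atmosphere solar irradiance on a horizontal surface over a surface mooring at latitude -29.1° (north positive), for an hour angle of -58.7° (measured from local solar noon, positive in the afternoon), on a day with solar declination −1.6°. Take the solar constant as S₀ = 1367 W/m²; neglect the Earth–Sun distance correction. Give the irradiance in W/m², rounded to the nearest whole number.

639 W/m²

cos θ_z = sin φ sin δ + cos φ cos δ cos H = (-0.4863)(-0.0279) + (0.8738)(0.9996)(0.5195) = 0.4673.
Top-of-atmosphere irradiance = S₀ cos θ_z = 1367 × 0.4673 = 638.80 W/m².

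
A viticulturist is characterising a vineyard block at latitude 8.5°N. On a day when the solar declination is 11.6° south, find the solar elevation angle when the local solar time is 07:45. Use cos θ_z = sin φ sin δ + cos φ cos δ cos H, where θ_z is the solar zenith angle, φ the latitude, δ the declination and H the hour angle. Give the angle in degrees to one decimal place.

Hour angle H = 15° × (7.75 − 12) = -63.75°.
cos θ_z = sin(8.5°) sin(-11.6°) + cos(8.5°) cos(-11.6°) cos(-63.75°) = -0.0297 + 0.4285 = 0.3988.
θ_z = arccos(0.3988) = 66.50°, so the elevation is 90° − 66.50° = 23.50°.

23.5°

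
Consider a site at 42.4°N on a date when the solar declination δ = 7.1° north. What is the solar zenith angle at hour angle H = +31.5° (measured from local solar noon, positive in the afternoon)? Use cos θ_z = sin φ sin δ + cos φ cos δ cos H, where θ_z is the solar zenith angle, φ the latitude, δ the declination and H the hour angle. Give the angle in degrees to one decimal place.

cos θ_z = sin φ sin δ + cos φ cos δ cos H = (0.6743)(0.1236) + (0.7385)(0.9923)(0.8526) = 0.7081.
θ_z = arccos(0.7081) = 44.92°.

44.9°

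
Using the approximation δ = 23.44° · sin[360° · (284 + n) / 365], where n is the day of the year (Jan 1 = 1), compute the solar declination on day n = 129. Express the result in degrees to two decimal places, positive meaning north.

+17.24°

360 × (284 + 129) / 365 = 407.342°; sin(407.342°) = 0.7354.
δ = 23.44 × 0.7354 = 17.238° ≈ +17.24°.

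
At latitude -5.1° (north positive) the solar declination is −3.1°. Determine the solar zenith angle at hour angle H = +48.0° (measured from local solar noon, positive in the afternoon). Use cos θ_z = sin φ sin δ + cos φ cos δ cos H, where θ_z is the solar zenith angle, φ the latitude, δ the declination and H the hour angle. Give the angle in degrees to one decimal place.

cos θ_z = sin φ sin δ + cos φ cos δ cos H = (-0.0889)(-0.0541) + (0.9960)(0.9985)(0.6691) = 0.6702.
θ_z = arccos(0.6702) = 47.92°.

47.9°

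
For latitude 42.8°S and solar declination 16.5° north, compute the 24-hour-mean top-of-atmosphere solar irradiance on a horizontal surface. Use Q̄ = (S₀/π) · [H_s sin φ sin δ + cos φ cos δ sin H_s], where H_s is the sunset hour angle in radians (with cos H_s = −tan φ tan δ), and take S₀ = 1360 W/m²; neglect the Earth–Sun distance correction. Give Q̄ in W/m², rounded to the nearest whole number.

cos H_s = −tan(-42.8°) · tan(16.5°) = 0.2743, so H_s = arccos(0.2743) = 74.08°. In radians, H_s = 1.2929.
H_s sin φ sin δ = 1.2929 × -0.6794 × 0.2840 = -0.2495.
cos φ cos δ sin H_s = 0.7337 × 0.9588 × 0.9616 = 0.6765.
Q̄ = (1360/π) × (-0.2495 + 0.6765) = 432.90 × 0.4270 = 184.85 W/m².

185 W/m²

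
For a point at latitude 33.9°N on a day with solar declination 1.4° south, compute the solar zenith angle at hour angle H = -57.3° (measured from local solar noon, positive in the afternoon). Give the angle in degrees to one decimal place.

64.2°

With φ = 33.9°, δ = -1.4°, H = -57.30°: sin φ sin δ = -0.0136, cos φ cos δ cos H = 0.4483, so cos θ_z = 0.4347.
θ_z = arccos(0.4347) = 64.23°.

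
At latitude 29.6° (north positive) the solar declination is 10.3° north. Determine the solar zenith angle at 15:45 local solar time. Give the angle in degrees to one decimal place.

55.7°

Hour angle H = 15° × (15.75 − 12) = 56.25°.
With φ = 29.6°, δ = 10.3°, H = 56.25°: sin φ sin δ = 0.0883, cos φ cos δ cos H = 0.4753, so cos θ_z = 0.5636.
θ_z = arccos(0.5636) = 55.69°.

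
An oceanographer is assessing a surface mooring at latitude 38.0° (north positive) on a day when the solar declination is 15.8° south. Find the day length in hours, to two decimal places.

10.30 hours

−tan φ tan δ = −(0.7813)(-0.2830) = 0.2211; H_s = arccos(0.2211) = 77.23°.
Day length = 2 H_s / 15° h⁻¹ = 154.46° / 15 = 10.297 h.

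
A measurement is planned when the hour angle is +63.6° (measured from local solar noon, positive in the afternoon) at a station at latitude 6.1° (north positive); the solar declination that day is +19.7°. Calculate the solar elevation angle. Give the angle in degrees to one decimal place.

26.9°

cos θ_z = sin φ sin δ + cos φ cos δ cos H = (0.1063)(0.3371) + (0.9943)(0.9415)(0.4446) = 0.4520.
θ_z = arccos(0.4520) = 63.13°, so the elevation is 90° − 63.13° = 26.87°.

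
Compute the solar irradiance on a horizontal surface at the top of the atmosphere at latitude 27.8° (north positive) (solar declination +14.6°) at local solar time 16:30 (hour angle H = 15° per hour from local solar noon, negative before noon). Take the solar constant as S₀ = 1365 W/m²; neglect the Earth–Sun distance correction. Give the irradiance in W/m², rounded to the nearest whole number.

Hour angle H = 15° × (16.5 − 12) = 67.50°.
cos θ_z = sin φ sin δ + cos φ cos δ cos H = (0.4664)(0.2521) + (0.8846)(0.9677)(0.3827) = 0.4452.
Top-of-atmosphere irradiance = S₀ cos θ_z = 1365 × 0.4452 = 607.70 W/m².

608 W/m²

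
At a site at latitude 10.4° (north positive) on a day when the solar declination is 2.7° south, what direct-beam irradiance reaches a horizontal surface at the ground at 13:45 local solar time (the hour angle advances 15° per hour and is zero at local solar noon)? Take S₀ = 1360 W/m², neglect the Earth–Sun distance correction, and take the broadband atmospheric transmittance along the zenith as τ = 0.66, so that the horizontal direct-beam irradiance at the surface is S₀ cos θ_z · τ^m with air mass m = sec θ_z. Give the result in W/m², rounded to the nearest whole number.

737 W/m²

Hour angle H = 15° × (13.75 − 12) = 26.25°.
With φ = 10.4°, δ = -2.7°, H = 26.25°: sin φ sin δ = -0.0085, cos φ cos δ cos H = 0.8812, so cos θ_z = 0.8727.
Air mass m = 1/cos θ_z = 1/0.8727 = 1.146; τ^m = 0.66^1.146 = 0.6212.
Surface direct beam = 1360 × 0.8727 × 0.6212 = 737.28 W/m².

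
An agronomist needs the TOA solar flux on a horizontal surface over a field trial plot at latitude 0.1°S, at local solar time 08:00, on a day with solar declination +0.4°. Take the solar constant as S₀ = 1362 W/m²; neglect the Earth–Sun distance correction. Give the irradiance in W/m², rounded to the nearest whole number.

681 W/m²

Hour angle H = 15° × (8 − 12) = -60.00°.
cos θ_z = sin(-0.1°) sin(0.4°) + cos(-0.1°) cos(0.4°) cos(-60.00°) = 0.0000 + 0.5000 = 0.5000.
Top-of-atmosphere irradiance = S₀ cos θ_z = 1362 × 0.5000 = 681.00 W/m².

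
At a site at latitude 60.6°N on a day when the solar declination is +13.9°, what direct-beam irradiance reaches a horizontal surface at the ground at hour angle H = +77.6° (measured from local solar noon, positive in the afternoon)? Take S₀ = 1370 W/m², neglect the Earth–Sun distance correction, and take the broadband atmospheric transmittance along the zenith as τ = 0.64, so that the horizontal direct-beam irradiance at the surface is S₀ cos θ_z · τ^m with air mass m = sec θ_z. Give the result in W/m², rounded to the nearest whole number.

102 W/m²

cos θ_z = sin(60.6°) sin(13.9°) + cos(60.6°) cos(13.9°) cos(77.60°) = 0.2093 + 0.1023 = 0.3116.
Air mass m = 1/cos θ_z = 1/0.3116 = 3.209; τ^m = 0.64^3.209 = 0.2388.
Surface direct beam = 1370 × 0.3116 × 0.2388 = 101.94 W/m².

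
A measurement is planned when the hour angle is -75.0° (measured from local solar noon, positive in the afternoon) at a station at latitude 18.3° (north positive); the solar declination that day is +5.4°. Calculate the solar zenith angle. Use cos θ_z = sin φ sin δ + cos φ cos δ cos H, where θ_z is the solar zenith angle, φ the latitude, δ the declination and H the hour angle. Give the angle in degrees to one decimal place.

With φ = 18.3°, δ = 5.4°, H = -75.00°: sin φ sin δ = 0.0295, cos φ cos δ cos H = 0.2446, so cos θ_z = 0.2741.
θ_z = arccos(0.2741) = 74.09°.

74.1°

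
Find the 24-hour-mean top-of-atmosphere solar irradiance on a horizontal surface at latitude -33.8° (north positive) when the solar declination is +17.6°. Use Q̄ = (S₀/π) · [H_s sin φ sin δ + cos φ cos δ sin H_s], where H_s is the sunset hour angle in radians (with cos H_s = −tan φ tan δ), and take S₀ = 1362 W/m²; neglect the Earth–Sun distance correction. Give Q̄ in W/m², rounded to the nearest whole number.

237 W/m²

cos H_s = −tan(-33.8°) · tan(17.6°) = 0.2124, so H_s = arccos(0.2124) = 77.74°. In radians, H_s = 1.3568.
H_s sin φ sin δ = 1.3568 × -0.5563 × 0.3024 = -0.2282.
cos φ cos δ sin H_s = 0.8310 × 0.9532 × 0.9772 = 0.7740.
Q̄ = (1362/π) × (-0.2282 + 0.7740) = 433.54 × 0.5458 = 236.63 W/m².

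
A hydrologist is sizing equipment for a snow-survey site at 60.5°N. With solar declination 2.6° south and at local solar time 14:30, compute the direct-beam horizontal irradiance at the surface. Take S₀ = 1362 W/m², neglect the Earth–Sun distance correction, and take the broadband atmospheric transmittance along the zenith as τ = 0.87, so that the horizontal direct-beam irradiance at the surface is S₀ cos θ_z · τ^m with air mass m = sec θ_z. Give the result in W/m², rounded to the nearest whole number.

321 W/m²

Hour angle H = 15° × (14.5 − 12) = 37.50°.
cos θ_z = sin φ sin δ + cos φ cos δ cos H = (0.8704)(-0.0454) + (0.4924)(0.9990)(0.7934) = 0.3508.
Air mass m = 1/cos θ_z = 1/0.3508 = 2.851; τ^m = 0.87^2.851 = 0.6723.
Surface direct beam = 1362 × 0.3508 × 0.6723 = 321.22 W/m².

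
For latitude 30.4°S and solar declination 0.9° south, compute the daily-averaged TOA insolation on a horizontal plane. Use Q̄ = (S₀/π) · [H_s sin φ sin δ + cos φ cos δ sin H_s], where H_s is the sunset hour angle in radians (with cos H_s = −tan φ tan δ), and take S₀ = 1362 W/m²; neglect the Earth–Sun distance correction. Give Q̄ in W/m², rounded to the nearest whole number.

The sunset hour angle satisfies cos H_s = −tan φ tan δ = -0.0092, giving H_s = 90.53°. In radians, H_s = 1.5800.
H_s sin φ sin δ = 1.5800 × -0.5060 × -0.0157 = 0.0126.
cos φ cos δ sin H_s = 0.8625 × 0.9999 × 1.0000 = 0.8624.
Q̄ = (1362/π) × (0.0126 + 0.8624) = 433.54 × 0.8750 = 379.35 W/m².

379 W/m²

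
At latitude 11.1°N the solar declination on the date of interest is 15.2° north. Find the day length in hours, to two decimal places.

cos H_s = −tan(11.1°) · tan(15.2°) = -0.0533, so H_s = arccos(-0.0533) = 93.06°.
Day length = 2 H_s / 15° h⁻¹ = 186.12° / 15 = 12.408 h.

12.41 hours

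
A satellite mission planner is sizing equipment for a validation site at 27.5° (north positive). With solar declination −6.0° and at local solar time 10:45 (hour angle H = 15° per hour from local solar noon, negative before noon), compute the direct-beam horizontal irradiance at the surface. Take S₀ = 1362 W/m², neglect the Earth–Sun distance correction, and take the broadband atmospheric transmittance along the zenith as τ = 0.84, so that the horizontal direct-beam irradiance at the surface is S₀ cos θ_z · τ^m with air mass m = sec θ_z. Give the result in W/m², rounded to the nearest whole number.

Hour angle H = 15° × (10.75 − 12) = -18.75°.
With φ = 27.5°, δ = -6.0°, H = -18.75°: sin φ sin δ = -0.0483, cos φ cos δ cos H = 0.8353, so cos θ_z = 0.7870.
Air mass m = 1/cos θ_z = 1/0.7870 = 1.271; τ^m = 0.84^1.271 = 0.8012.
Surface direct beam = 1362 × 0.7870 × 0.8012 = 858.80 W/m².

859 W/m²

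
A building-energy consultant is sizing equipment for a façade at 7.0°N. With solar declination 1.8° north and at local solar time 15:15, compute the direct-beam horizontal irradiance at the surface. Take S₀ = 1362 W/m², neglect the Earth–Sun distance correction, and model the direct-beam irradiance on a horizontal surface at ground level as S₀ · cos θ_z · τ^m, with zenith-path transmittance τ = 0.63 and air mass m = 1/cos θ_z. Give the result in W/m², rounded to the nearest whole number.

Hour angle H = 15° × (15.25 − 12) = 48.75°.
cos θ_z = sin φ sin δ + cos φ cos δ cos H = (0.1219)(0.0314) + (0.9925)(0.9995)(0.6593) = 0.6579.
Air mass m = 1/cos θ_z = 1/0.6579 = 1.520; τ^m = 0.63^1.520 = 0.4954.
Surface direct beam = 1362 × 0.6579 × 0.4954 = 443.91 W/m².

444 W/m²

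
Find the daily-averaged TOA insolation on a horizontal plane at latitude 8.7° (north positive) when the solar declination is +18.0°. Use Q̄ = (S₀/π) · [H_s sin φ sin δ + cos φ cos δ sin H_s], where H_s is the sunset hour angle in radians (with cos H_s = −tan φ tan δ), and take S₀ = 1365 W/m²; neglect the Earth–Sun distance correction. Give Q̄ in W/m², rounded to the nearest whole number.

−tan φ tan δ = −(0.1530)(0.3249) = -0.0497; H_s = arccos(-0.0497) = 92.85°. In radians, H_s = 1.6205.
H_s sin φ sin δ = 1.6205 × 0.1513 × 0.3090 = 0.0758.
cos φ cos δ sin H_s = 0.9885 × 0.9511 × 0.9988 = 0.9390.
Q̄ = (1365/π) × (0.0758 + 0.9390) = 434.49 × 1.0148 = 440.92 W/m².

441 W/m²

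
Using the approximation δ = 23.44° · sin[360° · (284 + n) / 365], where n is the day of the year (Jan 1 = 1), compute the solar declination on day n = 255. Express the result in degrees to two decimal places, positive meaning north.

+3.42°

360 × (284 + 255) / 365 = 531.616°; sin(531.616°) = 0.1458.
δ = 23.44 × 0.1458 = 3.418° ≈ +3.42°.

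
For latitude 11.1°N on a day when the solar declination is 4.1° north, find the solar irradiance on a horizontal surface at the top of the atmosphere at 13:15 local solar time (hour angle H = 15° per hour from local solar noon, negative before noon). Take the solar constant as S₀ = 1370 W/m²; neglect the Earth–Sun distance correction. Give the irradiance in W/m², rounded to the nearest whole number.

1289 W/m²

Hour angle H = 15° × (13.25 − 12) = 18.75°.
With φ = 11.1°, δ = 4.1°, H = 18.75°: sin φ sin δ = 0.0138, cos φ cos δ cos H = 0.9268, so cos θ_z = 0.9406.
Top-of-atmosphere irradiance = S₀ cos θ_z = 1370 × 0.9406 = 1288.62 W/m².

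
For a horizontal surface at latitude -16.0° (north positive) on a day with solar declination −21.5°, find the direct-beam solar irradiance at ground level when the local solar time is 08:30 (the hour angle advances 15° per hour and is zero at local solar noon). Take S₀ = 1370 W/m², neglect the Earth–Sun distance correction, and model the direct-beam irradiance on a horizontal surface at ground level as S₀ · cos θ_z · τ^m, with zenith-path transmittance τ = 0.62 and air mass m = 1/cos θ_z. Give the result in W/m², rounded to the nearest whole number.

Hour angle H = 15° × (8.5 − 12) = -52.50°.
cos θ_z = sin φ sin δ + cos φ cos δ cos H = (-0.2756)(-0.3665) + (0.9613)(0.9304)(0.6088) = 0.6455.
Air mass m = 1/cos θ_z = 1/0.6455 = 1.549; τ^m = 0.62^1.549 = 0.4769.
Surface direct beam = 1370 × 0.6455 × 0.4769 = 421.74 W/m².

422 W/m²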